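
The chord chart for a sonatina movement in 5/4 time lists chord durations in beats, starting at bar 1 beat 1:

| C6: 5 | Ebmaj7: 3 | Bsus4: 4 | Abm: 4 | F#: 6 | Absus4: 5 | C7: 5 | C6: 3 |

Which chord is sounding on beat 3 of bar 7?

Beat 3 of bar 7 is beat (7−1)×5 + 3 = 33 overall.
Running totals: C6 ends at 5, Ebmaj7 ends at 8, Bsus4 ends at 12, Abm ends at 16, F# ends at 22, Absus4 ends at 27, C7 ends at 32, C6 ends at 35.
Beat 33 falls within C6.

C6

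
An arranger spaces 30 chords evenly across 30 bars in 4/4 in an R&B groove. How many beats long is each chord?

4 beats

30 bars × 4 beats/bar = 120 beats total.
120 beats ÷ 30 chords = 4 beats per chord.
(That is a whole note.)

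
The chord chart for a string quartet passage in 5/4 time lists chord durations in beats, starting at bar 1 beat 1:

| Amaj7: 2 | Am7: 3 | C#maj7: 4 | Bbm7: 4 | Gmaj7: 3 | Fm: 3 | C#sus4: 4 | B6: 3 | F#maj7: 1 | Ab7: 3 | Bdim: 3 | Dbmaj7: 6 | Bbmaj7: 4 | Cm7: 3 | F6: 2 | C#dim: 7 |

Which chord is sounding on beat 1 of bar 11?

Beat 1 of bar 11 is beat (11−1)×5 + 1 = 51 overall.
Running totals: Amaj7 ends at 2, Am7 ends at 5, C#maj7 ends at 9, Bbm7 ends at 13, Gmaj7 ends at 16, Fm ends at 19, C#sus4 ends at 23, B6 ends at 26, F#maj7 ends at 27, Ab7 ends at 30, Bdim ends at 33, Dbmaj7 ends at 39, Bbmaj7 ends at 43, Cm7 ends at 46, F6 ends at 48, C#dim ends at 55.
Beat 51 falls within C#dim.

C#dim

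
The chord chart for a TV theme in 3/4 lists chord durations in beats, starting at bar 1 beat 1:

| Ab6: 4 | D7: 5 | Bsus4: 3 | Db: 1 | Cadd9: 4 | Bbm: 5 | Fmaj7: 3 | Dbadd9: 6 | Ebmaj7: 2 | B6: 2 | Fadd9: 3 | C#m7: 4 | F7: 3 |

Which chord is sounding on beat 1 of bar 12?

B6

Beat 1 of bar 12 is beat (12−1)×3 + 1 = 34 overall.
Running totals: Ab6 ends at 4, D7 ends at 9, Bsus4 ends at 12, Db ends at 13, Cadd9 ends at 17, Bbm ends at 22, Fmaj7 ends at 25, Dbadd9 ends at 31, Ebmaj7 ends at 33, B6 ends at 35.
Beat 34 falls within B6.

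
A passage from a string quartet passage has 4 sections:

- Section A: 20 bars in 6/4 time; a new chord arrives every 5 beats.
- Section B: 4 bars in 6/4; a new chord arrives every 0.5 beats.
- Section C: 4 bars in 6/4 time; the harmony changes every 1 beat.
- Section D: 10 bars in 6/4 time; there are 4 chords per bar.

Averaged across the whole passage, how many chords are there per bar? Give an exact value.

A: 20 × 6 = 120 beats ÷ 5 = 24 chords.
B: 4 × 6 = 24 beats ÷ 0.5 = 48 chords.
C: 4 × 6 = 24 beats ÷ 1 = 24 chords.
D: 10 × 6 = 60 beats ÷ 1.5 = 40 chords.
Overall: 136 chords over 38 bars → 136/38 = 68/19 chords per bar.

68/19 chords per bar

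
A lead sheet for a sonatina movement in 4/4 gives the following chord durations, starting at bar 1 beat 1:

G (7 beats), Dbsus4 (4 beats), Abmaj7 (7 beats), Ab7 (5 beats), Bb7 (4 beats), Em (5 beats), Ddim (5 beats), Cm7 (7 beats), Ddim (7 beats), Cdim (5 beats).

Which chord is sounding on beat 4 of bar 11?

Cm7

Beat 4 of bar 11 is beat (11−1)×4 + 4 = 44 overall.
Running totals: G ends at 7, Dbsus4 ends at 11, Abmaj7 ends at 18, Ab7 ends at 23, Bb7 ends at 27, Em ends at 32, Ddim ends at 37, Cm7 ends at 44.
Beat 44 falls within Cm7.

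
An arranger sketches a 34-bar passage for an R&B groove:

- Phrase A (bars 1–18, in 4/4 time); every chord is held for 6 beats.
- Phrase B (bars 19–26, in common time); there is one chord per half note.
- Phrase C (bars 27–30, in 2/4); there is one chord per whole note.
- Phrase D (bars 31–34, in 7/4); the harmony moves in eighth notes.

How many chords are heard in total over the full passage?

86 chords

A has 72 beats and chords last 6 each, so 12 chords.
B has 32 beats and chords last 2 each, so 16 chords.
C has 8 beats and chords last 4 each, so 2 chords.
D has 28 beats and chords last 0.5 each, so 56 chords.
Total: 12 + 16 + 2 + 56 = 86.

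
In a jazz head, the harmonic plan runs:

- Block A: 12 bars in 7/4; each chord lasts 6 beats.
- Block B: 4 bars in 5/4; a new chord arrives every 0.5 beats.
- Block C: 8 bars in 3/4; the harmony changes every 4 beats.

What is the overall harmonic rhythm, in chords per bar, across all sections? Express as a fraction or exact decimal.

A: 12 × 7 = 84 beats ÷ 6 = 14 chords.
B: 4 × 5 = 20 beats ÷ 0.5 = 40 chords.
C: 8 × 3 = 24 beats ÷ 4 = 6 chords.
Overall: 60 chords over 24 bars → 60/24 = 2.5 chords per bar.

2.5 chords per bar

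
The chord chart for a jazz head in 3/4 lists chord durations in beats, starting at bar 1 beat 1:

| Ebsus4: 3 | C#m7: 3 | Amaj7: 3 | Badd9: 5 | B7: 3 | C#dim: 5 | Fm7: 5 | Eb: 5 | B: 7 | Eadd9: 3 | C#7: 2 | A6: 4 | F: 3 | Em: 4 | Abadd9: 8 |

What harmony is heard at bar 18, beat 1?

Beat 1 of bar 18 is beat (18−1)×3 + 1 = 52 overall.
Running totals: Ebsus4 ends at 3, C#m7 ends at 6, Amaj7 ends at 9, Badd9 ends at 14, B7 ends at 17, C#dim ends at 22, Fm7 ends at 27, Eb ends at 32, B ends at 39, Eadd9 ends at 42, C#7 ends at 44, A6 ends at 48, F ends at 51, Em ends at 55.
Beat 52 falls within Em.

Em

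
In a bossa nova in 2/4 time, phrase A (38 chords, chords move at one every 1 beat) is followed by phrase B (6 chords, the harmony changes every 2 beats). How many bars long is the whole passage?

25 bars

A: 38 × 1 = 38 beats = 19 bars.
B: 6 × 2 = 12 beats = 6 bars.
Total: 19 + 6 = 25 bars.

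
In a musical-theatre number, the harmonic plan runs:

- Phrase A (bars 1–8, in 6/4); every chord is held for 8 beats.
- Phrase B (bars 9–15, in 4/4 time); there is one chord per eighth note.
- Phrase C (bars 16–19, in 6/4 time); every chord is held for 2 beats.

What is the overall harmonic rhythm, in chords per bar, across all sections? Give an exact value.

A: 8 × 6 = 48 beats ÷ 8 = 6 chords.
B: 7 × 4 = 28 beats ÷ 0.5 = 56 chords.
C: 4 × 6 = 24 beats ÷ 2 = 12 chords.
Overall: 74 chords over 19 bars → 74/19 = 74/19 chords per bar.

74/19 chords per bar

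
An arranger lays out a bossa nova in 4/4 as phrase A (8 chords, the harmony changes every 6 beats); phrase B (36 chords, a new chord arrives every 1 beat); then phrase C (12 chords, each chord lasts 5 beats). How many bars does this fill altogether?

A: 8 × 6 = 48 beats = 12 bars.
B: 36 × 1 = 36 beats = 9 bars.
C: 12 × 5 = 60 beats = 15 bars.
Total: 12 + 9 + 15 = 36 bars.

36 bars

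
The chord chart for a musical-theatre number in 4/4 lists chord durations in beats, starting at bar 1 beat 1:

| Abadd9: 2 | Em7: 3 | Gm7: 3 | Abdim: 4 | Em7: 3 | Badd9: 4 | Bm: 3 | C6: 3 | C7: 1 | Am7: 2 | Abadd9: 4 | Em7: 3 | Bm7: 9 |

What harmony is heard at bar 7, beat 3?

Beat 3 of bar 7 is beat (7−1)×4 + 3 = 27 overall.
Running totals: Abadd9 ends at 2, Em7 ends at 5, Gm7 ends at 8, Abdim ends at 12, Em7 ends at 15, Badd9 ends at 19, Bm ends at 22, C6 ends at 25, C7 ends at 26, Am7 ends at 28.
Beat 27 falls within Am7.

Am7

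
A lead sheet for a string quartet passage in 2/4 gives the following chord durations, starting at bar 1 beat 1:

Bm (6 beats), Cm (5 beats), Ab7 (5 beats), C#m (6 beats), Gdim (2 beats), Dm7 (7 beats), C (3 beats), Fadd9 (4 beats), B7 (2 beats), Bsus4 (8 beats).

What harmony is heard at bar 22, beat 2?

Bsus4

Beat 2 of bar 22 is beat (22−1)×2 + 2 = 44 overall.
Running totals: Bm ends at 6, Cm ends at 11, Ab7 ends at 16, C#m ends at 22, Gdim ends at 24, Dm7 ends at 31, C ends at 34, Fadd9 ends at 38, B7 ends at 40, Bsus4 ends at 48.
Beat 44 falls within Bsus4.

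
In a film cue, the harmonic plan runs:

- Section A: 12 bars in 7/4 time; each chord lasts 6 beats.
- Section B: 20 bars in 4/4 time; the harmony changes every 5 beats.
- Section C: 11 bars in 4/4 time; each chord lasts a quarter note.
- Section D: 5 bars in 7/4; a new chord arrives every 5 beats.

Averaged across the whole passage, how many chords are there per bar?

27/16 chords per bar

A: 12 bars of 7 beats is 84 beats; at 6 beats each that's 14 chords.
B: 20 bars of 4 beats is 80 beats; at 5 beats each that's 16 chords.
C: 11 bars of 4 beats is 44 beats; at 1 beat each that's 44 chords.
D: 5 bars of 7 beats is 35 beats; at 5 beats each that's 7 chords.
Overall: 81 chords over 48 bars → 81/48 = 27/16 chords per bar.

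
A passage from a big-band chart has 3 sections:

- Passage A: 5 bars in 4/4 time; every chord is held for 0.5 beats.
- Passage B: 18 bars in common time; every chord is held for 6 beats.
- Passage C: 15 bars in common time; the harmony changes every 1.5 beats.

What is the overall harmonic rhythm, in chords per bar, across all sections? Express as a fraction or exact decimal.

A: 5 bars of 4 beats is 20 beats; at 0.5 beats each that's 40 chords.
B: 18 bars of 4 beats is 72 beats; at 6 beats each that's 12 chords.
C: 15 bars of 4 beats is 60 beats; at 1.5 beats each that's 40 chords.
Overall: 92 chords over 38 bars → 92/38 = 46/19 chords per bar.

46/19 chords per bar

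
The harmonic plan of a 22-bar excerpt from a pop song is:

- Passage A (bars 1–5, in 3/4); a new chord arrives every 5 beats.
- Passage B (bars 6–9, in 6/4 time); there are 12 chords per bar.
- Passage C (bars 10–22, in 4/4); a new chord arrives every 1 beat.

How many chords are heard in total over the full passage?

103 chords

A: 5·3 = 15 beats, 15/5 = 3 chords.
B: 4·6 = 24 beats, 24/0.5 = 48 chords.
C: 13·4 = 52 beats, 52/1 = 52 chords.
Total: 3 + 48 + 52 = 103.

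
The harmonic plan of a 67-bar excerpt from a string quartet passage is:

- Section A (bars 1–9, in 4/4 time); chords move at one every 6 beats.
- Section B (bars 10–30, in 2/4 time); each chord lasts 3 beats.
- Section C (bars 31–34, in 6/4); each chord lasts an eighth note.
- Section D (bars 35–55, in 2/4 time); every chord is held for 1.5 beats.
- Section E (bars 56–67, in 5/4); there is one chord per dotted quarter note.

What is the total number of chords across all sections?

136 chords

A has 36 beats and chords last 6 each, so 6 chords.
B has 42 beats and chords last 3 each, so 14 chords.
C has 24 beats and chords last 0.5 each, so 48 chords.
D has 42 beats and chords last 1.5 each, so 28 chords.
E has 60 beats and chords last 1.5 each, so 40 chords.
Total: 6 + 14 + 48 + 28 + 40 = 136.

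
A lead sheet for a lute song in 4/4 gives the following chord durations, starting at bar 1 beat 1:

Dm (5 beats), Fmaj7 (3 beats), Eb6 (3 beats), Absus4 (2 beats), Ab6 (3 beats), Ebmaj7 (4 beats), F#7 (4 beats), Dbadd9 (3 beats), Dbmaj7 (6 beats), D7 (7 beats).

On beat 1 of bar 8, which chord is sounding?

Dbmaj7

Beat 1 of bar 8 is beat (8−1)×4 + 1 = 29 overall.
Running totals: Dm ends at 5, Fmaj7 ends at 8, Eb6 ends at 11, Absus4 ends at 13, Ab6 ends at 16, Ebmaj7 ends at 20, F#7 ends at 24, Dbadd9 ends at 27, Dbmaj7 ends at 33.
Beat 29 falls within Dbmaj7.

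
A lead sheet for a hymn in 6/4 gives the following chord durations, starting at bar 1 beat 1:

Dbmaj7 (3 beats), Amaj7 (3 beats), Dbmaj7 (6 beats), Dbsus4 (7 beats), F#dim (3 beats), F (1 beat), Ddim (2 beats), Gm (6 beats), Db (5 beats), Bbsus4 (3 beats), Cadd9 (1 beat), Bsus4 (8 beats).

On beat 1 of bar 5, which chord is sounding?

Ddim

Beat 1 of bar 5 is beat (5−1)×6 + 1 = 25 overall.
Running totals: Dbmaj7 ends at 3, Amaj7 ends at 6, Dbmaj7 ends at 12, Dbsus4 ends at 19, F#dim ends at 22, F ends at 23, Ddim ends at 25.
Beat 25 falls within Ddim.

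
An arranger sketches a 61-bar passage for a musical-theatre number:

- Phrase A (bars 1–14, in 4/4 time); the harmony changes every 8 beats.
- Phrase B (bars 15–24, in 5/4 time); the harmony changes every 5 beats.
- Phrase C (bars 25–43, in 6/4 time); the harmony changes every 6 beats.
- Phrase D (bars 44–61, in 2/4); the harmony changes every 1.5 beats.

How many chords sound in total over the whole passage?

60 chords

A: 14 bars × 4 beats = 56 beats; 8 beats/chord → 7 chords.
B: 10 bars × 5 beats = 50 beats; 5 beats/chord → 10 chords.
C: 19 bars × 6 beats = 114 beats; 6 beats/chord → 19 chords.
D: 18 bars × 2 beats = 36 beats; 1.5 beats/chord → 24 chords.
Total: 7 + 10 + 19 + 24 = 60.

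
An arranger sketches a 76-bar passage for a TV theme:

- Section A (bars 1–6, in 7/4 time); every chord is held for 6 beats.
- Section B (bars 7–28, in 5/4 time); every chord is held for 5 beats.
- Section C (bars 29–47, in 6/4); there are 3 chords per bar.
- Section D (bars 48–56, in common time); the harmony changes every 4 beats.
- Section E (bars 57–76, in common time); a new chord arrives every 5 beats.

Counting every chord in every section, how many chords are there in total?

A has 42 beats and chords last 6 each, so 7 chords.
B has 110 beats and chords last 5 each, so 22 chords.
C has 114 beats and chords last 2 each, so 57 chords.
D has 36 beats and chords last 4 each, so 9 chords.
E has 80 beats and chords last 5 each, so 16 chords.
Total: 7 + 22 + 57 + 9 + 16 = 111.

111 chords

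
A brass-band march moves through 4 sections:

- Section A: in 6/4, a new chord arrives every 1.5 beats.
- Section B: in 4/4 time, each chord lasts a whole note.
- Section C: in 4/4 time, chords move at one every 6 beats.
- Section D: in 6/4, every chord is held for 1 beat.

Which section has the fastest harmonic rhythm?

A: 6 beats/bar ÷ 1.5 beats/chord = 4 chords/bar.
B: 4 beats/bar ÷ 4 beats/chord = 1 chord/bar.
C: 4 beats/bar ÷ 6 beats/chord = 2/3 chords/bar.
D: 6 beats/bar ÷ 1 beat/chord = 6 chords/bar.
Fastest is D at 6 chords/bar.

Section D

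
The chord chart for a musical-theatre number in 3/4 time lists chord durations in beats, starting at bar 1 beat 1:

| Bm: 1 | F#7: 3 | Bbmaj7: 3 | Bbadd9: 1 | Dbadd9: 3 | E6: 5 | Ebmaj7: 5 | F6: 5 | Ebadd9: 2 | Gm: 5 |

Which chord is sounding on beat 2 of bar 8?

Beat 2 of bar 8 is beat (8−1)×3 + 2 = 23 overall.
Running totals: Bm ends at 1, F#7 ends at 4, Bbmaj7 ends at 7, Bbadd9 ends at 8, Dbadd9 ends at 11, E6 ends at 16, Ebmaj7 ends at 21, F6 ends at 26.
Beat 23 falls within F6.

F6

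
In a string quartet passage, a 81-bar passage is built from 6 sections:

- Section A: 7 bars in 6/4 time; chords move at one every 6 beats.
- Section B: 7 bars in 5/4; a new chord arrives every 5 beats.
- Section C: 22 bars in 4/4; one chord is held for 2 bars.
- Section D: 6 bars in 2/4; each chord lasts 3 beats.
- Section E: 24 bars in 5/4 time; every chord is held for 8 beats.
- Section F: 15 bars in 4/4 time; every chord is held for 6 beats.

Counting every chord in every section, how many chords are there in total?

A has 42 beats and chords last 6 each, so 7 chords.
B has 35 beats and chords last 5 each, so 7 chords.
C has 88 beats and chords last 8 each, so 11 chords.
D has 12 beats and chords last 3 each, so 4 chords.
E has 120 beats and chords last 8 each, so 15 chords.
F has 60 beats and chords last 6 each, so 10 chords.
Total: 7 + 7 + 11 + 4 + 15 + 10 = 54.

54 chords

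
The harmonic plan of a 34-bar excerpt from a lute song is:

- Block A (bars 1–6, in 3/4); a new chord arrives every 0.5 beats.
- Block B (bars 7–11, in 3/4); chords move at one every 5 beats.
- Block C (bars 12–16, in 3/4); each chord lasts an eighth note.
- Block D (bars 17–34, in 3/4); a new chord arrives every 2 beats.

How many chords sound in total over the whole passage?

A has 18 beats and chords last 0.5 each, so 36 chords.
B has 15 beats and chords last 5 each, so 3 chords.
C has 15 beats and chords last 0.5 each, so 30 chords.
D has 54 beats and chords last 2 each, so 27 chords.
Total: 36 + 3 + 30 + 27 = 96.

96 chords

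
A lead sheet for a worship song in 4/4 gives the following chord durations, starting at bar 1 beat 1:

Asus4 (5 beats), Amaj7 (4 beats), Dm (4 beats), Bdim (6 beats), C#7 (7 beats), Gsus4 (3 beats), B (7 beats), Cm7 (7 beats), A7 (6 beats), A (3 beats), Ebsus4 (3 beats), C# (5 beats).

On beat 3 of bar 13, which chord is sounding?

Beat 3 of bar 13 is beat (13−1)×4 + 3 = 51 overall.
Running totals: Asus4 ends at 5, Amaj7 ends at 9, Dm ends at 13, Bdim ends at 19, C#7 ends at 26, Gsus4 ends at 29, B ends at 36, Cm7 ends at 43, A7 ends at 49, A ends at 52.
Beat 51 falls within A.

A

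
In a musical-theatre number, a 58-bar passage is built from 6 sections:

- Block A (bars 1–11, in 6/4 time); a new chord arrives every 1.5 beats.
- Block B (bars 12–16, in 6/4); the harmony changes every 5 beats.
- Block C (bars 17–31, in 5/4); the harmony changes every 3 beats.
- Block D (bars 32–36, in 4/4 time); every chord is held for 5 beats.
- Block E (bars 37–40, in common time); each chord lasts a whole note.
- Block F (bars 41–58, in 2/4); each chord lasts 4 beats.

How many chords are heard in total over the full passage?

92 chords

A: 11·6 = 66 beats, 66/1.5 = 44 chords.
B: 5·6 = 30 beats, 30/5 = 6 chords.
C: 15·5 = 75 beats, 75/3 = 25 chords.
D: 5·4 = 20 beats, 20/5 = 4 chords.
E: 4·4 = 16 beats, 16/4 = 4 chords.
F: 18·2 = 36 beats, 36/4 = 9 chords.
Total: 44 + 6 + 25 + 4 + 4 + 9 = 92.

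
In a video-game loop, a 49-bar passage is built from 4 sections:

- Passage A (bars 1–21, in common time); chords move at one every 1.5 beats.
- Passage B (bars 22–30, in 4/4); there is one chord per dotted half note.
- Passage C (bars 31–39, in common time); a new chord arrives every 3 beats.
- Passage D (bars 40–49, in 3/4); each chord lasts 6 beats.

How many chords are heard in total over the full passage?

A: 21·4 = 84 beats, 84/1.5 = 56 chords.
B: 9·4 = 36 beats, 36/3 = 12 chords.
C: 9·4 = 36 beats, 36/3 = 12 chords.
D: 10·3 = 30 beats, 30/6 = 5 chords.
Total: 56 + 12 + 12 + 5 = 85.

85 chords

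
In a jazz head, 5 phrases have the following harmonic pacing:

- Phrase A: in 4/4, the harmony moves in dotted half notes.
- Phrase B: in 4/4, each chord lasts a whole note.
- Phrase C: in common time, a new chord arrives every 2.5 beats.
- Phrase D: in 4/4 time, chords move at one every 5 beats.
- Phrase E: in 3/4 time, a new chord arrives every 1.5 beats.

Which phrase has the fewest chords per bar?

Phrase D

A: 4/3 = 4/3 chords/bar.
B: 4/4 = 1 chord/bar.
C: 4/2.5 = 1.6 chords/bar.
D: 4/5 = 0.8 chords/bar.
E: 3/1.5 = 2 chords/bar.
Slowest is D at 0.8 chords/bar.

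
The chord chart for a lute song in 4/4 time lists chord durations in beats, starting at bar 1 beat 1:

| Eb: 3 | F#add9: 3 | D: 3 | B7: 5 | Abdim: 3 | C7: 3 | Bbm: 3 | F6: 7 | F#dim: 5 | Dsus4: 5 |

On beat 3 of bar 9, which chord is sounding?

F#dim

Beat 3 of bar 9 is beat (9−1)×4 + 3 = 35 overall.
Running totals: Eb ends at 3, F#add9 ends at 6, D ends at 9, B7 ends at 14, Abdim ends at 17, C7 ends at 20, Bbm ends at 23, F6 ends at 30, F#dim ends at 35.
Beat 35 falls within F#dim.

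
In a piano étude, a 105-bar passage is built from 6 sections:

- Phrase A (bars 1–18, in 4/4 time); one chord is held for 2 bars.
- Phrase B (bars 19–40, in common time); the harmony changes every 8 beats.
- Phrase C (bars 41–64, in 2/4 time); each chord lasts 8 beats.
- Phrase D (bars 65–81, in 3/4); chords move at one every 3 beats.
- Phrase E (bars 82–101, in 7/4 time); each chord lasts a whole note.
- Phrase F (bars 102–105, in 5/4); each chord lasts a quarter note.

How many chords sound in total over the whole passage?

A: 18 bars × 4 beats = 72 beats; 8 beats/chord → 9 chords.
B: 22 bars × 4 beats = 88 beats; 8 beats/chord → 11 chords.
C: 24 bars × 2 beats = 48 beats; 8 beats/chord → 6 chords.
D: 17 bars × 3 beats = 51 beats; 3 beats/chord → 17 chords.
E: 20 bars × 7 beats = 140 beats; 4 beats/chord → 35 chords.
F: 4 bars × 5 beats = 20 beats; 1 beat/chord → 20 chords.
Total: 9 + 11 + 6 + 17 + 35 + 20 = 98.

98 chords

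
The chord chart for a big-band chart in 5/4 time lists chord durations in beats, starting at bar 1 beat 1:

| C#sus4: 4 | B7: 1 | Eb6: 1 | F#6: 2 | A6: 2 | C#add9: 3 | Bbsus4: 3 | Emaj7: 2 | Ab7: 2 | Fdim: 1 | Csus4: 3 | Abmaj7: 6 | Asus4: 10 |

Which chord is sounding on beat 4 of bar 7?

Asus4

Beat 4 of bar 7 is beat (7−1)×5 + 4 = 34 overall.
Running totals: C#sus4 ends at 4, B7 ends at 5, Eb6 ends at 6, F#6 ends at 8, A6 ends at 10, C#add9 ends at 13, Bbsus4 ends at 16, Emaj7 ends at 18, Ab7 ends at 20, Fdim ends at 21, Csus4 ends at 24, Abmaj7 ends at 30, Asus4 ends at 40.
Beat 34 falls within Asus4.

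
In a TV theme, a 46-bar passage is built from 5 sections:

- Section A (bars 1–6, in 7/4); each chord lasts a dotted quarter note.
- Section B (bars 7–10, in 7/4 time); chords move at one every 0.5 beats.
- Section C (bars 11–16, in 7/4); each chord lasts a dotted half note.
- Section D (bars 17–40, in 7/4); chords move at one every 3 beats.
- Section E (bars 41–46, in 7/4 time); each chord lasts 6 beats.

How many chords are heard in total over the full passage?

A: 6·7 = 42 beats, 42/1.5 = 28 chords.
B: 4·7 = 28 beats, 28/0.5 = 56 chords.
C: 6·7 = 42 beats, 42/3 = 14 chords.
D: 24·7 = 168 beats, 168/3 = 56 chords.
E: 6·7 = 42 beats, 42/6 = 7 chords.
Total: 28 + 56 + 14 + 56 + 7 = 161.

161 chords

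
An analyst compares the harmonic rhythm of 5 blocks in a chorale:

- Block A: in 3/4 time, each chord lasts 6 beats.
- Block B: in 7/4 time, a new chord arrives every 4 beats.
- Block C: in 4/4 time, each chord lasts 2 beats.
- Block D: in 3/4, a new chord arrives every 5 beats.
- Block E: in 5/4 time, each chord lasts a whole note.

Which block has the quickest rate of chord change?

A: each chord is 6 beats in 3/4, so 0.5 per bar.
B: each chord is 4 beats in 7/4, so 1.75 per bar.
C: each chord is 2 beats in 4/4, so 2 per bar.
D: each chord is 5 beats in 3/4, so 0.6 per bar.
E: each chord is 4 beats in 5/4, so 1.25 per bar.
Fastest is C at 2 chords/bar.

Block C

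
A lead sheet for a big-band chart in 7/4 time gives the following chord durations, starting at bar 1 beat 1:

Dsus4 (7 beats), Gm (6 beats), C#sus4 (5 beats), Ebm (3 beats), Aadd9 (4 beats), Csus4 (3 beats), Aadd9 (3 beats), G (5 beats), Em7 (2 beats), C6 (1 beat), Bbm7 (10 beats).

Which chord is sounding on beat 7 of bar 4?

Beat 7 of bar 4 is beat (4−1)×7 + 7 = 28 overall.
Running totals: Dsus4 ends at 7, Gm ends at 13, C#sus4 ends at 18, Ebm ends at 21, Aadd9 ends at 25, Csus4 ends at 28.
Beat 28 falls within Csus4.

Csus4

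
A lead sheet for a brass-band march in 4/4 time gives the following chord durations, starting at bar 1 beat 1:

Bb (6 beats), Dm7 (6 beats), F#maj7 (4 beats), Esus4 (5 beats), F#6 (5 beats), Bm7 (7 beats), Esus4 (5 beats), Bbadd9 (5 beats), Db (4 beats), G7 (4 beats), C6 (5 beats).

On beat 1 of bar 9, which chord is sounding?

Bm7

Beat 1 of bar 9 is beat (9−1)×4 + 1 = 33 overall.
Running totals: Bb ends at 6, Dm7 ends at 12, F#maj7 ends at 16, Esus4 ends at 21, F#6 ends at 26, Bm7 ends at 33.
Beat 33 falls within Bm7.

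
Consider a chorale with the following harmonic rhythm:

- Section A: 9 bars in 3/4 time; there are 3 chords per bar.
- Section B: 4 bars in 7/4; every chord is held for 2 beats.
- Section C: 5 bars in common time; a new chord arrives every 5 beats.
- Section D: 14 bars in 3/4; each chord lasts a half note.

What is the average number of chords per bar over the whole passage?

A: 9 × 3 = 27 beats ÷ 1 = 27 chords.
B: 4 × 7 = 28 beats ÷ 2 = 14 chords.
C: 5 × 4 = 20 beats ÷ 5 = 4 chords.
D: 14 × 3 = 42 beats ÷ 2 = 21 chords.
Overall: 66 chords over 32 bars → 66/32 = 33/16 chords per bar.

33/16 chords per bar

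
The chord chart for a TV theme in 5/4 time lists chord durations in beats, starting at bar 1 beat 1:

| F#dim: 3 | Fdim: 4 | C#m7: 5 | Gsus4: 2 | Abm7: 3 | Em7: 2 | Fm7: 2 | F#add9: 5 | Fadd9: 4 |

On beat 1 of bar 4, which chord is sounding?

Abm7

Beat 1 of bar 4 is beat (4−1)×5 + 1 = 16 overall.
Running totals: F#dim ends at 3, Fdim ends at 7, C#m7 ends at 12, Gsus4 ends at 14, Abm7 ends at 17.
Beat 16 falls within Abm7.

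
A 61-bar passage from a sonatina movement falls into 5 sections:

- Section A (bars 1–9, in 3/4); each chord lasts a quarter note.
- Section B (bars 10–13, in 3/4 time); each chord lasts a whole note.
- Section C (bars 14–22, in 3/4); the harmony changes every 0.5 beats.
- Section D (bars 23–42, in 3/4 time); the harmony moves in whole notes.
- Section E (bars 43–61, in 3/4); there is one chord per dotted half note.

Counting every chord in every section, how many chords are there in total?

A: 9·3 = 27 beats, 27/1 = 27 chords.
B: 4·3 = 12 beats, 12/4 = 3 chords.
C: 9·3 = 27 beats, 27/0.5 = 54 chords.
D: 20·3 = 60 beats, 60/4 = 15 chords.
E: 19·3 = 57 beats, 57/3 = 19 chords.
Total: 27 + 3 + 54 + 15 + 19 = 118.

118 chords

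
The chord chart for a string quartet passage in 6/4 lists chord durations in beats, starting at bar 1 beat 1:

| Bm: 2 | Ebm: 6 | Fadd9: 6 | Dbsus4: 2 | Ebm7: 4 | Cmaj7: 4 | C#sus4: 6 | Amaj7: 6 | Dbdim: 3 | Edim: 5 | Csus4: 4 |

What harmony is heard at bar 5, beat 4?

C#sus4

Beat 4 of bar 5 is beat (5−1)×6 + 4 = 28 overall.
Running totals: Bm ends at 2, Ebm ends at 8, Fadd9 ends at 14, Dbsus4 ends at 16, Ebm7 ends at 20, Cmaj7 ends at 24, C#sus4 ends at 30.
Beat 28 falls within C#sus4.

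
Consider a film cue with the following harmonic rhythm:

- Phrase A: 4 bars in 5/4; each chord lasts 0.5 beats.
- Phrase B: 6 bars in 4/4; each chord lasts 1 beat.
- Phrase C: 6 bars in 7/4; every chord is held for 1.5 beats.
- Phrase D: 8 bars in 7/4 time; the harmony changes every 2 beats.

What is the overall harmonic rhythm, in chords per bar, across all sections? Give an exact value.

5 chords per bar

A: 4 bars of 5 beats is 20 beats; at 0.5 beats each that's 40 chords.
B: 6 bars of 4 beats is 24 beats; at 1 beat each that's 24 chords.
C: 6 bars of 7 beats is 42 beats; at 1.5 beats each that's 28 chords.
D: 8 bars of 7 beats is 56 beats; at 2 beats each that's 28 chords.
Overall: 120 chords over 24 bars → 120/24 = 5 chords per bar.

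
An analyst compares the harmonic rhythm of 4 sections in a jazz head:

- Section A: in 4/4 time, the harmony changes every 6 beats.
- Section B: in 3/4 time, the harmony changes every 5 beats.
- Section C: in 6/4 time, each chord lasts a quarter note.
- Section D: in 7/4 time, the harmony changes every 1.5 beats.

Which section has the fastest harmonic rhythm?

A: 4 beats/bar ÷ 6 beats/chord = 2/3 chords/bar.
B: 3 beats/bar ÷ 5 beats/chord = 0.6 chords/bar.
C: 6 beats/bar ÷ 1 beat/chord = 6 chords/bar.
D: 7 beats/bar ÷ 1.5 beats/chord = 14/3 chords/bar.
Fastest is C at 6 chords/bar.

Section C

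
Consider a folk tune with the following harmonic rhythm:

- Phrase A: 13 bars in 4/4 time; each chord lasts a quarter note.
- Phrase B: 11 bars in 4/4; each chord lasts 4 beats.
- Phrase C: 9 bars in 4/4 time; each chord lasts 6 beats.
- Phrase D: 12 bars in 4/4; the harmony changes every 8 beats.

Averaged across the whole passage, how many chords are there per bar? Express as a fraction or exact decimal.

A: 13 bars of 4 beats is 52 beats; at 1 beat each that's 52 chords.
B: 11 bars of 4 beats is 44 beats; at 4 beats each that's 11 chords.
C: 9 bars of 4 beats is 36 beats; at 6 beats each that's 6 chords.
D: 12 bars of 4 beats is 48 beats; at 8 beats each that's 6 chords.
Overall: 75 chords over 45 bars → 75/45 = 5/3 chords per bar.

5/3 chords per bar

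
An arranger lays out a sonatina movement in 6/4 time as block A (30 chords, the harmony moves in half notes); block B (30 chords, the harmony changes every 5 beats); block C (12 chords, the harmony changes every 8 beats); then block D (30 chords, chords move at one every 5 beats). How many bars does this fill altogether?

A: 30 × 2 = 60 beats = 10 bars.
B: 30 × 5 = 150 beats = 25 bars.
C: 12 × 8 = 96 beats = 16 bars.
D: 30 × 5 = 150 beats = 25 bars.
Total: 10 + 25 + 16 + 25 = 76 bars.

76 bars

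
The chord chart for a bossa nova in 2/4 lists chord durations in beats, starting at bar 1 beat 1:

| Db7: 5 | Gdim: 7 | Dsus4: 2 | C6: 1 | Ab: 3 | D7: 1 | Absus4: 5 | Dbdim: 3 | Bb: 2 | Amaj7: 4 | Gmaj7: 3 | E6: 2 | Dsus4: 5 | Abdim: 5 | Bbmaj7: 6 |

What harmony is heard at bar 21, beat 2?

Beat 2 of bar 21 is beat (21−1)×2 + 2 = 42 overall.
Running totals: Db7 ends at 5, Gdim ends at 12, Dsus4 ends at 14, C6 ends at 15, Ab ends at 18, D7 ends at 19, Absus4 ends at 24, Dbdim ends at 27, Bb ends at 29, Amaj7 ends at 33, Gmaj7 ends at 36, E6 ends at 38, Dsus4 ends at 43.
Beat 42 falls within Dsus4.

Dsus4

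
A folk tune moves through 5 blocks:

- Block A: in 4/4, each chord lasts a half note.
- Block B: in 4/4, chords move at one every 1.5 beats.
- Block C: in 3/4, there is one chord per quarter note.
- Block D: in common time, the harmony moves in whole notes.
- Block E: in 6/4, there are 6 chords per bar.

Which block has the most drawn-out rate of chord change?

A: each chord is 2 beats in 4/4, so 2 per bar.
B: each chord is 1.5 beats in 4/4, so 8/3 per bar.
C: each chord is 1 beat in 3/4, so 3 per bar.
D: each chord is 4 beats in 4/4, so 1 per bar.
E: each chord is 1 beat in 6/4, so 6 per bar.
Slowest is D at 1 chords/bar.

Block D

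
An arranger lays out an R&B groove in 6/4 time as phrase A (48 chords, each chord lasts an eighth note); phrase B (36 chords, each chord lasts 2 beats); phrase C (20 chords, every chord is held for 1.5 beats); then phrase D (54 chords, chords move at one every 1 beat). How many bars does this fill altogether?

A: 48 × 0.5 = 24 beats = 4 bars.
B: 36 × 2 = 72 beats = 12 bars.
C: 20 × 1.5 = 30 beats = 5 bars.
D: 54 × 1 = 54 beats = 9 bars.
Total: 4 + 12 + 5 + 9 = 30 bars.

30 bars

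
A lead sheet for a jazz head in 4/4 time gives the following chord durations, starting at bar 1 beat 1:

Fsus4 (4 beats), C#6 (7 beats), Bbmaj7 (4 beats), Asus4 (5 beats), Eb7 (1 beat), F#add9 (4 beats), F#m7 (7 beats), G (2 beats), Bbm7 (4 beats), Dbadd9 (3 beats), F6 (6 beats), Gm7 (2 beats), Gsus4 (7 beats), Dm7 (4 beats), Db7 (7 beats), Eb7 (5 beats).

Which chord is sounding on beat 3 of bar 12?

Beat 3 of bar 12 is beat (12−1)×4 + 3 = 47 overall.
Running totals: Fsus4 ends at 4, C#6 ends at 11, Bbmaj7 ends at 15, Asus4 ends at 20, Eb7 ends at 21, F#add9 ends at 25, F#m7 ends at 32, G ends at 34, Bbm7 ends at 38, Dbadd9 ends at 41, F6 ends at 47.
Beat 47 falls within F6.

F6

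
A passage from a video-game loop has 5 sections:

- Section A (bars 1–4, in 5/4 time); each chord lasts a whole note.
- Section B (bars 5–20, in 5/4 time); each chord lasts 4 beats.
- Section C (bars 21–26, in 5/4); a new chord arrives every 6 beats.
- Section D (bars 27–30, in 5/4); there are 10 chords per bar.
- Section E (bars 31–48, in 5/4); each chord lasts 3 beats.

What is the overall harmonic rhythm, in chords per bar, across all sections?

A: 4 bars of 5 beats is 20 beats; at 4 beats each that's 5 chords.
B: 16 bars of 5 beats is 80 beats; at 4 beats each that's 20 chords.
C: 6 bars of 5 beats is 30 beats; at 6 beats each that's 5 chords.
D: 4 bars of 5 beats is 20 beats; at 0.5 beats each that's 40 chords.
E: 18 bars of 5 beats is 90 beats; at 3 beats each that's 30 chords.
Overall: 100 chords over 48 bars → 100/48 = 25/12 chords per bar.

25/12 chords per bar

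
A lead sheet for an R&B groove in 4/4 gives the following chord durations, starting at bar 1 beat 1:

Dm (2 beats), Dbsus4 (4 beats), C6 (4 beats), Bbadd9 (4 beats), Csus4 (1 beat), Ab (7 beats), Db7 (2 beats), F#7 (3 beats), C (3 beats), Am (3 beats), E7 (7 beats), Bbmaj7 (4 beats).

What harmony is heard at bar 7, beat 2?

F#7

Beat 2 of bar 7 is beat (7−1)×4 + 2 = 26 overall.
Running totals: Dm ends at 2, Dbsus4 ends at 6, C6 ends at 10, Bbadd9 ends at 14, Csus4 ends at 15, Ab ends at 22, Db7 ends at 24, F#7 ends at 27.
Beat 26 falls within F#7.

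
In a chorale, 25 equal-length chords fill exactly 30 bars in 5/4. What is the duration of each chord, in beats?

6 beats

30 bars × 5 beats/bar = 150 beats total.
150 beats ÷ 25 chords = 6 beats per chord.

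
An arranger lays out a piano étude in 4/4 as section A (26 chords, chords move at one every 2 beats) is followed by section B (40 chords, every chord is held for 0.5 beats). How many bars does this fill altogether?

A: 26 × 2 = 52 beats = 13 bars.
B: 40 × 0.5 = 20 beats = 5 bars.
Total: 13 + 5 = 18 bars.

18 bars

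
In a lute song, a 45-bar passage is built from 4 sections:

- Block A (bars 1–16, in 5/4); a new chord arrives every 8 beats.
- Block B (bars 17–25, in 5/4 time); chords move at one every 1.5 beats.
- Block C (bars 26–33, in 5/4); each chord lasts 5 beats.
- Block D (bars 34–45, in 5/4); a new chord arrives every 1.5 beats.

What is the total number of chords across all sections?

A: 16·5 = 80 beats, 80/8 = 10 chords.
B: 9·5 = 45 beats, 45/1.5 = 30 chords.
C: 8·5 = 40 beats, 40/5 = 8 chords.
D: 12·5 = 60 beats, 60/1.5 = 40 chords.
Total: 10 + 30 + 8 + 40 = 88.

88 chords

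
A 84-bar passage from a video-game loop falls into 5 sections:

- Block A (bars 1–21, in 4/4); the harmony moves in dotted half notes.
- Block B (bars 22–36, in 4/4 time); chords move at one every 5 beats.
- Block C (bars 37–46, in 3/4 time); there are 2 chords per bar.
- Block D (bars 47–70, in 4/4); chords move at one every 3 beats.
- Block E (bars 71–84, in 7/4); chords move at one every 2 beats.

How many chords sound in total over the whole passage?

A: 21·4 = 84 beats, 84/3 = 28 chords.
B: 15·4 = 60 beats, 60/5 = 12 chords.
C: 10·3 = 30 beats, 30/1.5 = 20 chords.
D: 24·4 = 96 beats, 96/3 = 32 chords.
E: 14·7 = 98 beats, 98/2 = 49 chords.
Total: 28 + 12 + 20 + 32 + 49 = 141.

141 chords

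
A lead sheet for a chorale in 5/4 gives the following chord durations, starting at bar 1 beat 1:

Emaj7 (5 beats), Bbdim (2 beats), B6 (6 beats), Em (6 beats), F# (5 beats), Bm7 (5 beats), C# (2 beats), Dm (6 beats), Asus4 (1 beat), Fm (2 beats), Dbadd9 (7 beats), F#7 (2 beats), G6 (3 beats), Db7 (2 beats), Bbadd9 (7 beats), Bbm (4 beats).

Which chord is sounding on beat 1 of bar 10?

Beat 1 of bar 10 is beat (10−1)×5 + 1 = 46 overall.
Running totals: Emaj7 ends at 5, Bbdim ends at 7, B6 ends at 13, Em ends at 19, F# ends at 24, Bm7 ends at 29, C# ends at 31, Dm ends at 37, Asus4 ends at 38, Fm ends at 40, Dbadd9 ends at 47.
Beat 46 falls within Dbadd9.

Dbadd9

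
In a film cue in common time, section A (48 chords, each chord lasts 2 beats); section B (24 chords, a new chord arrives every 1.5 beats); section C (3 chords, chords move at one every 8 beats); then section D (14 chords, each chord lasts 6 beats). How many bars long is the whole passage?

60 bars

A: 48 × 2 = 96 beats = 24 bars.
B: 24 × 1.5 = 36 beats = 9 bars.
C: 3 × 8 = 24 beats = 6 bars.
D: 14 × 6 = 84 beats = 21 bars.
Total: 24 + 9 + 6 + 21 = 60 bars.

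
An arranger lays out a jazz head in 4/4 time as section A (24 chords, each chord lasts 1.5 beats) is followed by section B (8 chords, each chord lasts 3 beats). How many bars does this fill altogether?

15 bars

A: 24 × 1.5 = 36 beats = 9 bars.
B: 8 × 3 = 24 beats = 6 bars.
Total: 9 + 6 = 15 bars.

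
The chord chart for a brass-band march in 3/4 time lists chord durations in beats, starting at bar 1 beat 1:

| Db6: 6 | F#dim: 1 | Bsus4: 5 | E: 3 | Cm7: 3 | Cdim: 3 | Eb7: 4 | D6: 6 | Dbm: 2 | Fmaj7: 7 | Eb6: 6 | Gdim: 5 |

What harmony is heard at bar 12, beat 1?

Fmaj7

Beat 1 of bar 12 is beat (12−1)×3 + 1 = 34 overall.
Running totals: Db6 ends at 6, F#dim ends at 7, Bsus4 ends at 12, E ends at 15, Cm7 ends at 18, Cdim ends at 21, Eb7 ends at 25, D6 ends at 31, Dbm ends at 33, Fmaj7 ends at 40.
Beat 34 falls within Fmaj7.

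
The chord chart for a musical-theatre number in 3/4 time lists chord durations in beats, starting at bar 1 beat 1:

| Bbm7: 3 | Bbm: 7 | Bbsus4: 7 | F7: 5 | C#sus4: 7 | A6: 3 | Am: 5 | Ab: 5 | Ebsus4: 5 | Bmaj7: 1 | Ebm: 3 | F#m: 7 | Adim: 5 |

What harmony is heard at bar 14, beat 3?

Beat 3 of bar 14 is beat (14−1)×3 + 3 = 42 overall.
Running totals: Bbm7 ends at 3, Bbm ends at 10, Bbsus4 ends at 17, F7 ends at 22, C#sus4 ends at 29, A6 ends at 32, Am ends at 37, Ab ends at 42.
Beat 42 falls within Ab.

Ab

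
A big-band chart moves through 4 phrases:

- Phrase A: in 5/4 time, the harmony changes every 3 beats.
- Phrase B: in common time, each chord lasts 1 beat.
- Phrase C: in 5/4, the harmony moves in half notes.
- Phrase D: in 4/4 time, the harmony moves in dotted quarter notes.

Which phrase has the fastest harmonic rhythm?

Phrase B

A: each chord is 3 beats in 5/4, so 5/3 per bar.
B: each chord is 1 beat in 4/4, so 4 per bar.
C: each chord is 2 beats in 5/4, so 2.5 per bar.
D: each chord is 1.5 beats in 4/4, so 8/3 per bar.
Fastest is B at 4 chords/bar.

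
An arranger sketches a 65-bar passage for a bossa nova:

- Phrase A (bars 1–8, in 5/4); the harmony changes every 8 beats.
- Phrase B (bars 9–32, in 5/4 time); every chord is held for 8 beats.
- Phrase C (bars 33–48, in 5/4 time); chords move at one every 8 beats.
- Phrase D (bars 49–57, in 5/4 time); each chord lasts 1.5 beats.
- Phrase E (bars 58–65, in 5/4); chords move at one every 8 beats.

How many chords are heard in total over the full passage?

A has 40 beats and chords last 8 each, so 5 chords.
B has 120 beats and chords last 8 each, so 15 chords.
C has 80 beats and chords last 8 each, so 10 chords.
D has 45 beats and chords last 1.5 each, so 30 chords.
E has 40 beats and chords last 8 each, so 5 chords.
Total: 5 + 15 + 10 + 30 + 5 = 65.

65 chords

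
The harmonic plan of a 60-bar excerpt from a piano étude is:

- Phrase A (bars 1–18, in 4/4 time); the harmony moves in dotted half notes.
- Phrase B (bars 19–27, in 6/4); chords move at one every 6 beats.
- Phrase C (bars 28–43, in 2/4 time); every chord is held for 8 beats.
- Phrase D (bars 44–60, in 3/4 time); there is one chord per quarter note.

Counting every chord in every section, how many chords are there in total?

A has 72 beats and chords last 3 each, so 24 chords.
B has 54 beats and chords last 6 each, so 9 chords.
C has 32 beats and chords last 8 each, so 4 chords.
D has 51 beats and chords last 1 each, so 51 chords.
Total: 24 + 9 + 4 + 51 = 88.

88 chords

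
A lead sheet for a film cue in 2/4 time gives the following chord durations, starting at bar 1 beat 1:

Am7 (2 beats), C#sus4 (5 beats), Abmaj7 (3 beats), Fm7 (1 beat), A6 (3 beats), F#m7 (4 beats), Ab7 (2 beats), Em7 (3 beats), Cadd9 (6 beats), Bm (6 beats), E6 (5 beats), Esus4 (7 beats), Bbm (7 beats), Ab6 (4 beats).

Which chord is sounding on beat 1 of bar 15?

Beat 1 of bar 15 is beat (15−1)×2 + 1 = 29 overall.
Running totals: Am7 ends at 2, C#sus4 ends at 7, Abmaj7 ends at 10, Fm7 ends at 11, A6 ends at 14, F#m7 ends at 18, Ab7 ends at 20, Em7 ends at 23, Cadd9 ends at 29.
Beat 29 falls within Cadd9.

Cadd9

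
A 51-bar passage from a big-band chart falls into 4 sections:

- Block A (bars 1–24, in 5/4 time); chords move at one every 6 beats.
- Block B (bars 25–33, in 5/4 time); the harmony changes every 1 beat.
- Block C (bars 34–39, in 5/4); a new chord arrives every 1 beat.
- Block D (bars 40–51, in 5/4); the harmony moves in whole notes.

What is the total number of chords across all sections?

A: 24 bars × 5 beats = 120 beats; 6 beats/chord → 20 chords.
B: 9 bars × 5 beats = 45 beats; 1 beat/chord → 45 chords.
C: 6 bars × 5 beats = 30 beats; 1 beat/chord → 30 chords.
D: 12 bars × 5 beats = 60 beats; 4 beats/chord → 15 chords.
Total: 20 + 45 + 30 + 15 = 110.

110 chords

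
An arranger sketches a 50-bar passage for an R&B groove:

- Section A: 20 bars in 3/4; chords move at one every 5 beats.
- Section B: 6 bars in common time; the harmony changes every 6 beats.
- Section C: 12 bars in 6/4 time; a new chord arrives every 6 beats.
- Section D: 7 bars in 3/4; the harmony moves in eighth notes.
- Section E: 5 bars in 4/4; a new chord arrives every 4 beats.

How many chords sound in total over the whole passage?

75 chords

A: 20 bars × 3 beats = 60 beats; 5 beats/chord → 12 chords.
B: 6 bars × 4 beats = 24 beats; 6 beats/chord → 4 chords.
C: 12 bars × 6 beats = 72 beats; 6 beats/chord → 12 chords.
D: 7 bars × 3 beats = 21 beats; 0.5 beats/chord → 42 chords.
E: 5 bars × 4 beats = 20 beats; 4 beats/chord → 5 chords.
Total: 12 + 4 + 12 + 42 + 5 = 75.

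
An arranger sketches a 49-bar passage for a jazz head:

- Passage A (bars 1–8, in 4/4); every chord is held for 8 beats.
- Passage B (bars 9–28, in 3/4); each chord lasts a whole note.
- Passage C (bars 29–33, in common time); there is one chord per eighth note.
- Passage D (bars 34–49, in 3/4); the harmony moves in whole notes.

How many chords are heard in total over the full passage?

71 chords

A: 8·4 = 32 beats, 32/8 = 4 chords.
B: 20·3 = 60 beats, 60/4 = 15 chords.
C: 5·4 = 20 beats, 20/0.5 = 40 chords.
D: 16·3 = 48 beats, 48/4 = 12 chords.
Total: 4 + 15 + 40 + 12 = 71.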